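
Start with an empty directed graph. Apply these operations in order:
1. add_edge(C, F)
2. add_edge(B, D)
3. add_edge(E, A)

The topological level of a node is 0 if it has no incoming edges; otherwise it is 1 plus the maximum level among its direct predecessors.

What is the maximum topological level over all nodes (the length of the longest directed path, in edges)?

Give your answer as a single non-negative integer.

Answer: 1

Derivation:
Op 1: add_edge(C, F). Edges now: 1
Op 2: add_edge(B, D). Edges now: 2
Op 3: add_edge(E, A). Edges now: 3
Compute levels (Kahn BFS):
  sources (in-degree 0): B, C, E
  process B: level=0
    B->D: in-degree(D)=0, level(D)=1, enqueue
  process C: level=0
    C->F: in-degree(F)=0, level(F)=1, enqueue
  process E: level=0
    E->A: in-degree(A)=0, level(A)=1, enqueue
  process D: level=1
  process F: level=1
  process A: level=1
All levels: A:1, B:0, C:0, D:1, E:0, F:1
max level = 1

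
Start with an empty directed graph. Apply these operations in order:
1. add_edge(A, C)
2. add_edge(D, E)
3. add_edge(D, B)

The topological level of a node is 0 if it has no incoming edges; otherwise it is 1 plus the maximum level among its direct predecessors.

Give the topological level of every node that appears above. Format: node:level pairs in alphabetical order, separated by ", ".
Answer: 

Answer: A:0, B:1, C:1, D:0, E:1

Derivation:
Op 1: add_edge(A, C). Edges now: 1
Op 2: add_edge(D, E). Edges now: 2
Op 3: add_edge(D, B). Edges now: 3
Compute levels (Kahn BFS):
  sources (in-degree 0): A, D
  process A: level=0
    A->C: in-degree(C)=0, level(C)=1, enqueue
  process D: level=0
    D->B: in-degree(B)=0, level(B)=1, enqueue
    D->E: in-degree(E)=0, level(E)=1, enqueue
  process C: level=1
  process B: level=1
  process E: level=1
All levels: A:0, B:1, C:1, D:0, E:1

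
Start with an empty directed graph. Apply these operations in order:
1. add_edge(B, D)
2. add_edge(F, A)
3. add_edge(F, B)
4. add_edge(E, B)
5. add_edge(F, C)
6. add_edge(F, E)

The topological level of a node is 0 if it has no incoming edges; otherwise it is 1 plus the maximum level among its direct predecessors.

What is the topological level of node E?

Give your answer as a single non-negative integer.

Answer: 1

Derivation:
Op 1: add_edge(B, D). Edges now: 1
Op 2: add_edge(F, A). Edges now: 2
Op 3: add_edge(F, B). Edges now: 3
Op 4: add_edge(E, B). Edges now: 4
Op 5: add_edge(F, C). Edges now: 5
Op 6: add_edge(F, E). Edges now: 6
Compute levels (Kahn BFS):
  sources (in-degree 0): F
  process F: level=0
    F->A: in-degree(A)=0, level(A)=1, enqueue
    F->B: in-degree(B)=1, level(B)>=1
    F->C: in-degree(C)=0, level(C)=1, enqueue
    F->E: in-degree(E)=0, level(E)=1, enqueue
  process A: level=1
  process C: level=1
  process E: level=1
    E->B: in-degree(B)=0, level(B)=2, enqueue
  process B: level=2
    B->D: in-degree(D)=0, level(D)=3, enqueue
  process D: level=3
All levels: A:1, B:2, C:1, D:3, E:1, F:0
level(E) = 1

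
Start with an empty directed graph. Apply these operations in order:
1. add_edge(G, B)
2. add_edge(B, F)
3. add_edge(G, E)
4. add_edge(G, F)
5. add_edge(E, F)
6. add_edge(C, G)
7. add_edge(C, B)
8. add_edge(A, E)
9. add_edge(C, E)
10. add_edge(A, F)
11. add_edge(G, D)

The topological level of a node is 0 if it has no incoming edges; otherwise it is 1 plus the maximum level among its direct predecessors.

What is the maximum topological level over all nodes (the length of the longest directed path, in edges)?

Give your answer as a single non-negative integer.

Answer: 3

Derivation:
Op 1: add_edge(G, B). Edges now: 1
Op 2: add_edge(B, F). Edges now: 2
Op 3: add_edge(G, E). Edges now: 3
Op 4: add_edge(G, F). Edges now: 4
Op 5: add_edge(E, F). Edges now: 5
Op 6: add_edge(C, G). Edges now: 6
Op 7: add_edge(C, B). Edges now: 7
Op 8: add_edge(A, E). Edges now: 8
Op 9: add_edge(C, E). Edges now: 9
Op 10: add_edge(A, F). Edges now: 10
Op 11: add_edge(G, D). Edges now: 11
Compute levels (Kahn BFS):
  sources (in-degree 0): A, C
  process A: level=0
    A->E: in-degree(E)=2, level(E)>=1
    A->F: in-degree(F)=3, level(F)>=1
  process C: level=0
    C->B: in-degree(B)=1, level(B)>=1
    C->E: in-degree(E)=1, level(E)>=1
    C->G: in-degree(G)=0, level(G)=1, enqueue
  process G: level=1
    G->B: in-degree(B)=0, level(B)=2, enqueue
    G->D: in-degree(D)=0, level(D)=2, enqueue
    G->E: in-degree(E)=0, level(E)=2, enqueue
    G->F: in-degree(F)=2, level(F)>=2
  process B: level=2
    B->F: in-degree(F)=1, level(F)>=3
  process D: level=2
  process E: level=2
    E->F: in-degree(F)=0, level(F)=3, enqueue
  process F: level=3
All levels: A:0, B:2, C:0, D:2, E:2, F:3, G:1
max level = 3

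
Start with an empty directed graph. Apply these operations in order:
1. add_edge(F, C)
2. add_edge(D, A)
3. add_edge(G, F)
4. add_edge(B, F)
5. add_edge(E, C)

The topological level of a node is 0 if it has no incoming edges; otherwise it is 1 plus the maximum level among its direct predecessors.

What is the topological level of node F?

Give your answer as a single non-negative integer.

Op 1: add_edge(F, C). Edges now: 1
Op 2: add_edge(D, A). Edges now: 2
Op 3: add_edge(G, F). Edges now: 3
Op 4: add_edge(B, F). Edges now: 4
Op 5: add_edge(E, C). Edges now: 5
Compute levels (Kahn BFS):
  sources (in-degree 0): B, D, E, G
  process B: level=0
    B->F: in-degree(F)=1, level(F)>=1
  process D: level=0
    D->A: in-degree(A)=0, level(A)=1, enqueue
  process E: level=0
    E->C: in-degree(C)=1, level(C)>=1
  process G: level=0
    G->F: in-degree(F)=0, level(F)=1, enqueue
  process A: level=1
  process F: level=1
    F->C: in-degree(C)=0, level(C)=2, enqueue
  process C: level=2
All levels: A:1, B:0, C:2, D:0, E:0, F:1, G:0
level(F) = 1

Answer: 1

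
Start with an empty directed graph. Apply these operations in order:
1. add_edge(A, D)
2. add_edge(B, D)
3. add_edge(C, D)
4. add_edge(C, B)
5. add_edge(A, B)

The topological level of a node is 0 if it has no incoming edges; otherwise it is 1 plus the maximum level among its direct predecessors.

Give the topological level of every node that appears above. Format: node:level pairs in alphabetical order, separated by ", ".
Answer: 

Op 1: add_edge(A, D). Edges now: 1
Op 2: add_edge(B, D). Edges now: 2
Op 3: add_edge(C, D). Edges now: 3
Op 4: add_edge(C, B). Edges now: 4
Op 5: add_edge(A, B). Edges now: 5
Compute levels (Kahn BFS):
  sources (in-degree 0): A, C
  process A: level=0
    A->B: in-degree(B)=1, level(B)>=1
    A->D: in-degree(D)=2, level(D)>=1
  process C: level=0
    C->B: in-degree(B)=0, level(B)=1, enqueue
    C->D: in-degree(D)=1, level(D)>=1
  process B: level=1
    B->D: in-degree(D)=0, level(D)=2, enqueue
  process D: level=2
All levels: A:0, B:1, C:0, D:2

Answer: A:0, B:1, C:0, D:2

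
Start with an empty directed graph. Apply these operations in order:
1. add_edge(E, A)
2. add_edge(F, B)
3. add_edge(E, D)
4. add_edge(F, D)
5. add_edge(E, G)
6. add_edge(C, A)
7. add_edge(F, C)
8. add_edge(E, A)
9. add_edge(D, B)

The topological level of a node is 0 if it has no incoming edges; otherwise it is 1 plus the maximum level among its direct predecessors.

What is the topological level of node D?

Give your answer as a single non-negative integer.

Op 1: add_edge(E, A). Edges now: 1
Op 2: add_edge(F, B). Edges now: 2
Op 3: add_edge(E, D). Edges now: 3
Op 4: add_edge(F, D). Edges now: 4
Op 5: add_edge(E, G). Edges now: 5
Op 6: add_edge(C, A). Edges now: 6
Op 7: add_edge(F, C). Edges now: 7
Op 8: add_edge(E, A) (duplicate, no change). Edges now: 7
Op 9: add_edge(D, B). Edges now: 8
Compute levels (Kahn BFS):
  sources (in-degree 0): E, F
  process E: level=0
    E->A: in-degree(A)=1, level(A)>=1
    E->D: in-degree(D)=1, level(D)>=1
    E->G: in-degree(G)=0, level(G)=1, enqueue
  process F: level=0
    F->B: in-degree(B)=1, level(B)>=1
    F->C: in-degree(C)=0, level(C)=1, enqueue
    F->D: in-degree(D)=0, level(D)=1, enqueue
  process G: level=1
  process C: level=1
    C->A: in-degree(A)=0, level(A)=2, enqueue
  process D: level=1
    D->B: in-degree(B)=0, level(B)=2, enqueue
  process A: level=2
  process B: level=2
All levels: A:2, B:2, C:1, D:1, E:0, F:0, G:1
level(D) = 1

Answer: 1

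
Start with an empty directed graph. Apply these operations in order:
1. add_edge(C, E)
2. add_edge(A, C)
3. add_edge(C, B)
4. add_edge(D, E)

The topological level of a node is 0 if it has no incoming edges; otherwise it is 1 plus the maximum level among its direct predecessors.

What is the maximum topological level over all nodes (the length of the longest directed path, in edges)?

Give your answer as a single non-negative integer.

Answer: 2

Derivation:
Op 1: add_edge(C, E). Edges now: 1
Op 2: add_edge(A, C). Edges now: 2
Op 3: add_edge(C, B). Edges now: 3
Op 4: add_edge(D, E). Edges now: 4
Compute levels (Kahn BFS):
  sources (in-degree 0): A, D
  process A: level=0
    A->C: in-degree(C)=0, level(C)=1, enqueue
  process D: level=0
    D->E: in-degree(E)=1, level(E)>=1
  process C: level=1
    C->B: in-degree(B)=0, level(B)=2, enqueue
    C->E: in-degree(E)=0, level(E)=2, enqueue
  process B: level=2
  process E: level=2
All levels: A:0, B:2, C:1, D:0, E:2
max level = 2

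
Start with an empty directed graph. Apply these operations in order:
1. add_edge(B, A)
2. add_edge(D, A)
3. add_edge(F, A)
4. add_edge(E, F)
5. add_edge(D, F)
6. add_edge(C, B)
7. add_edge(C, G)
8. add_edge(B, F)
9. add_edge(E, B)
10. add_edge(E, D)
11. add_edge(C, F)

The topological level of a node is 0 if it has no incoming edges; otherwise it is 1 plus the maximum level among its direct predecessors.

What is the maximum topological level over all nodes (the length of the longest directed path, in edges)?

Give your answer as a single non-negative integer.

Op 1: add_edge(B, A). Edges now: 1
Op 2: add_edge(D, A). Edges now: 2
Op 3: add_edge(F, A). Edges now: 3
Op 4: add_edge(E, F). Edges now: 4
Op 5: add_edge(D, F). Edges now: 5
Op 6: add_edge(C, B). Edges now: 6
Op 7: add_edge(C, G). Edges now: 7
Op 8: add_edge(B, F). Edges now: 8
Op 9: add_edge(E, B). Edges now: 9
Op 10: add_edge(E, D). Edges now: 10
Op 11: add_edge(C, F). Edges now: 11
Compute levels (Kahn BFS):
  sources (in-degree 0): C, E
  process C: level=0
    C->B: in-degree(B)=1, level(B)>=1
    C->F: in-degree(F)=3, level(F)>=1
    C->G: in-degree(G)=0, level(G)=1, enqueue
  process E: level=0
    E->B: in-degree(B)=0, level(B)=1, enqueue
    E->D: in-degree(D)=0, level(D)=1, enqueue
    E->F: in-degree(F)=2, level(F)>=1
  process G: level=1
  process B: level=1
    B->A: in-degree(A)=2, level(A)>=2
    B->F: in-degree(F)=1, level(F)>=2
  process D: level=1
    D->A: in-degree(A)=1, level(A)>=2
    D->F: in-degree(F)=0, level(F)=2, enqueue
  process F: level=2
    F->A: in-degree(A)=0, level(A)=3, enqueue
  process A: level=3
All levels: A:3, B:1, C:0, D:1, E:0, F:2, G:1
max level = 3

Answer: 3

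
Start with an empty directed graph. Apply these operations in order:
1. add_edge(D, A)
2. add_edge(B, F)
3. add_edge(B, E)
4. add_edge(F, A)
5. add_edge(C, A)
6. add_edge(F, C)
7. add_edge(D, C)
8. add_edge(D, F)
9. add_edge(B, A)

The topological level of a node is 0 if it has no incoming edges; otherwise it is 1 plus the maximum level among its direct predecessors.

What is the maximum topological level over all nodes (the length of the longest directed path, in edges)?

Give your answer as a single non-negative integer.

Answer: 3

Derivation:
Op 1: add_edge(D, A). Edges now: 1
Op 2: add_edge(B, F). Edges now: 2
Op 3: add_edge(B, E). Edges now: 3
Op 4: add_edge(F, A). Edges now: 4
Op 5: add_edge(C, A). Edges now: 5
Op 6: add_edge(F, C). Edges now: 6
Op 7: add_edge(D, C). Edges now: 7
Op 8: add_edge(D, F). Edges now: 8
Op 9: add_edge(B, A). Edges now: 9
Compute levels (Kahn BFS):
  sources (in-degree 0): B, D
  process B: level=0
    B->A: in-degree(A)=3, level(A)>=1
    B->E: in-degree(E)=0, level(E)=1, enqueue
    B->F: in-degree(F)=1, level(F)>=1
  process D: level=0
    D->A: in-degree(A)=2, level(A)>=1
    D->C: in-degree(C)=1, level(C)>=1
    D->F: in-degree(F)=0, level(F)=1, enqueue
  process E: level=1
  process F: level=1
    F->A: in-degree(A)=1, level(A)>=2
    F->C: in-degree(C)=0, level(C)=2, enqueue
  process C: level=2
    C->A: in-degree(A)=0, level(A)=3, enqueue
  process A: level=3
All levels: A:3, B:0, C:2, D:0, E:1, F:1
max level = 3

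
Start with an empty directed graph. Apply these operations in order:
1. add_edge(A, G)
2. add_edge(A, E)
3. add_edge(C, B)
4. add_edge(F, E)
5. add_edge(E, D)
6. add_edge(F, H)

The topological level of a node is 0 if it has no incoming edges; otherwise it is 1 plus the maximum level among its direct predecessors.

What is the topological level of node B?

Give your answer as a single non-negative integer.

Op 1: add_edge(A, G). Edges now: 1
Op 2: add_edge(A, E). Edges now: 2
Op 3: add_edge(C, B). Edges now: 3
Op 4: add_edge(F, E). Edges now: 4
Op 5: add_edge(E, D). Edges now: 5
Op 6: add_edge(F, H). Edges now: 6
Compute levels (Kahn BFS):
  sources (in-degree 0): A, C, F
  process A: level=0
    A->E: in-degree(E)=1, level(E)>=1
    A->G: in-degree(G)=0, level(G)=1, enqueue
  process C: level=0
    C->B: in-degree(B)=0, level(B)=1, enqueue
  process F: level=0
    F->E: in-degree(E)=0, level(E)=1, enqueue
    F->H: in-degree(H)=0, level(H)=1, enqueue
  process G: level=1
  process B: level=1
  process E: level=1
    E->D: in-degree(D)=0, level(D)=2, enqueue
  process H: level=1
  process D: level=2
All levels: A:0, B:1, C:0, D:2, E:1, F:0, G:1, H:1
level(B) = 1

Answer: 1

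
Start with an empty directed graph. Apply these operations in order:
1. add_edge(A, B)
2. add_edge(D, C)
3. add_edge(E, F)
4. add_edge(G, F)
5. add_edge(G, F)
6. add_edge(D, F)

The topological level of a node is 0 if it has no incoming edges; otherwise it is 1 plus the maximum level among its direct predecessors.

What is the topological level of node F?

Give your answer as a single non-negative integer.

Op 1: add_edge(A, B). Edges now: 1
Op 2: add_edge(D, C). Edges now: 2
Op 3: add_edge(E, F). Edges now: 3
Op 4: add_edge(G, F). Edges now: 4
Op 5: add_edge(G, F) (duplicate, no change). Edges now: 4
Op 6: add_edge(D, F). Edges now: 5
Compute levels (Kahn BFS):
  sources (in-degree 0): A, D, E, G
  process A: level=0
    A->B: in-degree(B)=0, level(B)=1, enqueue
  process D: level=0
    D->C: in-degree(C)=0, level(C)=1, enqueue
    D->F: in-degree(F)=2, level(F)>=1
  process E: level=0
    E->F: in-degree(F)=1, level(F)>=1
  process G: level=0
    G->F: in-degree(F)=0, level(F)=1, enqueue
  process B: level=1
  process C: level=1
  process F: level=1
All levels: A:0, B:1, C:1, D:0, E:0, F:1, G:0
level(F) = 1

Answer: 1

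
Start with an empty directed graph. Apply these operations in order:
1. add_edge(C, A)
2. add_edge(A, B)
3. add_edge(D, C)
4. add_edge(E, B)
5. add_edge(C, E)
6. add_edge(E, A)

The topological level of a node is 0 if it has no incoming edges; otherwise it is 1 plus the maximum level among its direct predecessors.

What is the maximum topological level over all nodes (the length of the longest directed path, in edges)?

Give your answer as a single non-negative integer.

Answer: 4

Derivation:
Op 1: add_edge(C, A). Edges now: 1
Op 2: add_edge(A, B). Edges now: 2
Op 3: add_edge(D, C). Edges now: 3
Op 4: add_edge(E, B). Edges now: 4
Op 5: add_edge(C, E). Edges now: 5
Op 6: add_edge(E, A). Edges now: 6
Compute levels (Kahn BFS):
  sources (in-degree 0): D
  process D: level=0
    D->C: in-degree(C)=0, level(C)=1, enqueue
  process C: level=1
    C->A: in-degree(A)=1, level(A)>=2
    C->E: in-degree(E)=0, level(E)=2, enqueue
  process E: level=2
    E->A: in-degree(A)=0, level(A)=3, enqueue
    E->B: in-degree(B)=1, level(B)>=3
  process A: level=3
    A->B: in-degree(B)=0, level(B)=4, enqueue
  process B: level=4
All levels: A:3, B:4, C:1, D:0, E:2
max level = 4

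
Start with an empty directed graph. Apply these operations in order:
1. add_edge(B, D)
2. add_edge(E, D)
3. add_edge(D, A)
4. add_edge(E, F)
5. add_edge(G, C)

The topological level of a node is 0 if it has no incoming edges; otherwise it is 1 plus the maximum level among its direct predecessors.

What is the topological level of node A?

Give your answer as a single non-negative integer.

Op 1: add_edge(B, D). Edges now: 1
Op 2: add_edge(E, D). Edges now: 2
Op 3: add_edge(D, A). Edges now: 3
Op 4: add_edge(E, F). Edges now: 4
Op 5: add_edge(G, C). Edges now: 5
Compute levels (Kahn BFS):
  sources (in-degree 0): B, E, G
  process B: level=0
    B->D: in-degree(D)=1, level(D)>=1
  process E: level=0
    E->D: in-degree(D)=0, level(D)=1, enqueue
    E->F: in-degree(F)=0, level(F)=1, enqueue
  process G: level=0
    G->C: in-degree(C)=0, level(C)=1, enqueue
  process D: level=1
    D->A: in-degree(A)=0, level(A)=2, enqueue
  process F: level=1
  process C: level=1
  process A: level=2
All levels: A:2, B:0, C:1, D:1, E:0, F:1, G:0
level(A) = 2

Answer: 2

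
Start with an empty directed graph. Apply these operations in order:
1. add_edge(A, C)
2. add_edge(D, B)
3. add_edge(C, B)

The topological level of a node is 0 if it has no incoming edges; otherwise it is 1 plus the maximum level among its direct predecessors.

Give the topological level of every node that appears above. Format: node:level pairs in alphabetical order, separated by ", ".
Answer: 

Op 1: add_edge(A, C). Edges now: 1
Op 2: add_edge(D, B). Edges now: 2
Op 3: add_edge(C, B). Edges now: 3
Compute levels (Kahn BFS):
  sources (in-degree 0): A, D
  process A: level=0
    A->C: in-degree(C)=0, level(C)=1, enqueue
  process D: level=0
    D->B: in-degree(B)=1, level(B)>=1
  process C: level=1
    C->B: in-degree(B)=0, level(B)=2, enqueue
  process B: level=2
All levels: A:0, B:2, C:1, D:0

Answer: A:0, B:2, C:1, D:0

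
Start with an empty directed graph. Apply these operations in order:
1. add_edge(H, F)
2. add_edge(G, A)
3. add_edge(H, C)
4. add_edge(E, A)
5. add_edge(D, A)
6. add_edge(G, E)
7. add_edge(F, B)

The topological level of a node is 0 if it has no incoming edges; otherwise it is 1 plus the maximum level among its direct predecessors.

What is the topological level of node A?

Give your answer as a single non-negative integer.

Answer: 2

Derivation:
Op 1: add_edge(H, F). Edges now: 1
Op 2: add_edge(G, A). Edges now: 2
Op 3: add_edge(H, C). Edges now: 3
Op 4: add_edge(E, A). Edges now: 4
Op 5: add_edge(D, A). Edges now: 5
Op 6: add_edge(G, E). Edges now: 6
Op 7: add_edge(F, B). Edges now: 7
Compute levels (Kahn BFS):
  sources (in-degree 0): D, G, H
  process D: level=0
    D->A: in-degree(A)=2, level(A)>=1
  process G: level=0
    G->A: in-degree(A)=1, level(A)>=1
    G->E: in-degree(E)=0, level(E)=1, enqueue
  process H: level=0
    H->C: in-degree(C)=0, level(C)=1, enqueue
    H->F: in-degree(F)=0, level(F)=1, enqueue
  process E: level=1
    E->A: in-degree(A)=0, level(A)=2, enqueue
  process C: level=1
  process F: level=1
    F->B: in-degree(B)=0, level(B)=2, enqueue
  process A: level=2
  process B: level=2
All levels: A:2, B:2, C:1, D:0, E:1, F:1, G:0, H:0
level(A) = 2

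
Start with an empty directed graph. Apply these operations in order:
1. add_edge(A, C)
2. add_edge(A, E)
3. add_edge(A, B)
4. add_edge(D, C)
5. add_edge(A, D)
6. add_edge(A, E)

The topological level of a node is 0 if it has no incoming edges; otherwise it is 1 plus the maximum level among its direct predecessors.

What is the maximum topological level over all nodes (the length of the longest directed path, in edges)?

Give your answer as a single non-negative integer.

Answer: 2

Derivation:
Op 1: add_edge(A, C). Edges now: 1
Op 2: add_edge(A, E). Edges now: 2
Op 3: add_edge(A, B). Edges now: 3
Op 4: add_edge(D, C). Edges now: 4
Op 5: add_edge(A, D). Edges now: 5
Op 6: add_edge(A, E) (duplicate, no change). Edges now: 5
Compute levels (Kahn BFS):
  sources (in-degree 0): A
  process A: level=0
    A->B: in-degree(B)=0, level(B)=1, enqueue
    A->C: in-degree(C)=1, level(C)>=1
    A->D: in-degree(D)=0, level(D)=1, enqueue
    A->E: in-degree(E)=0, level(E)=1, enqueue
  process B: level=1
  process D: level=1
    D->C: in-degree(C)=0, level(C)=2, enqueue
  process E: level=1
  process C: level=2
All levels: A:0, B:1, C:2, D:1, E:1
max level = 2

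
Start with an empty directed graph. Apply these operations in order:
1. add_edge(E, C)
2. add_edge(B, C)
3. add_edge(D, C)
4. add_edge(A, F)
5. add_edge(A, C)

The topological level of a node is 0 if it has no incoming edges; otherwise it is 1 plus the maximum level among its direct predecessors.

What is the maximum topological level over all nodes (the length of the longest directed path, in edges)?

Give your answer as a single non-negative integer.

Answer: 1

Derivation:
Op 1: add_edge(E, C). Edges now: 1
Op 2: add_edge(B, C). Edges now: 2
Op 3: add_edge(D, C). Edges now: 3
Op 4: add_edge(A, F). Edges now: 4
Op 5: add_edge(A, C). Edges now: 5
Compute levels (Kahn BFS):
  sources (in-degree 0): A, B, D, E
  process A: level=0
    A->C: in-degree(C)=3, level(C)>=1
    A->F: in-degree(F)=0, level(F)=1, enqueue
  process B: level=0
    B->C: in-degree(C)=2, level(C)>=1
  process D: level=0
    D->C: in-degree(C)=1, level(C)>=1
  process E: level=0
    E->C: in-degree(C)=0, level(C)=1, enqueue
  process F: level=1
  process C: level=1
All levels: A:0, B:0, C:1, D:0, E:0, F:1
max level = 1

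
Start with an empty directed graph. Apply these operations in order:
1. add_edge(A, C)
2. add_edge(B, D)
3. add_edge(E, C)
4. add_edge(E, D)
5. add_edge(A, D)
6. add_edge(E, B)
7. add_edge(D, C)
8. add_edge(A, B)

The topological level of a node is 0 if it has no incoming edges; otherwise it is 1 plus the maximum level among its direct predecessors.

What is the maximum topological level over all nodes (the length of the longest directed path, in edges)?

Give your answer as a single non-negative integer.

Answer: 3

Derivation:
Op 1: add_edge(A, C). Edges now: 1
Op 2: add_edge(B, D). Edges now: 2
Op 3: add_edge(E, C). Edges now: 3
Op 4: add_edge(E, D). Edges now: 4
Op 5: add_edge(A, D). Edges now: 5
Op 6: add_edge(E, B). Edges now: 6
Op 7: add_edge(D, C). Edges now: 7
Op 8: add_edge(A, B). Edges now: 8
Compute levels (Kahn BFS):
  sources (in-degree 0): A, E
  process A: level=0
    A->B: in-degree(B)=1, level(B)>=1
    A->C: in-degree(C)=2, level(C)>=1
    A->D: in-degree(D)=2, level(D)>=1
  process E: level=0
    E->B: in-degree(B)=0, level(B)=1, enqueue
    E->C: in-degree(C)=1, level(C)>=1
    E->D: in-degree(D)=1, level(D)>=1
  process B: level=1
    B->D: in-degree(D)=0, level(D)=2, enqueue
  process D: level=2
    D->C: in-degree(C)=0, level(C)=3, enqueue
  process C: level=3
All levels: A:0, B:1, C:3, D:2, E:0
max level = 3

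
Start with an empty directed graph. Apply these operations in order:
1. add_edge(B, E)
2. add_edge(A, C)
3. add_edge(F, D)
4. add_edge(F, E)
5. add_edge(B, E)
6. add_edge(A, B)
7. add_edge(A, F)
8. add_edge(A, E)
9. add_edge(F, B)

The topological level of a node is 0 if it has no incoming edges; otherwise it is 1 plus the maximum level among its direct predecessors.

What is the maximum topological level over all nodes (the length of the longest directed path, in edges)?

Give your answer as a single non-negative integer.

Op 1: add_edge(B, E). Edges now: 1
Op 2: add_edge(A, C). Edges now: 2
Op 3: add_edge(F, D). Edges now: 3
Op 4: add_edge(F, E). Edges now: 4
Op 5: add_edge(B, E) (duplicate, no change). Edges now: 4
Op 6: add_edge(A, B). Edges now: 5
Op 7: add_edge(A, F). Edges now: 6
Op 8: add_edge(A, E). Edges now: 7
Op 9: add_edge(F, B). Edges now: 8
Compute levels (Kahn BFS):
  sources (in-degree 0): A
  process A: level=0
    A->B: in-degree(B)=1, level(B)>=1
    A->C: in-degree(C)=0, level(C)=1, enqueue
    A->E: in-degree(E)=2, level(E)>=1
    A->F: in-degree(F)=0, level(F)=1, enqueue
  process C: level=1
  process F: level=1
    F->B: in-degree(B)=0, level(B)=2, enqueue
    F->D: in-degree(D)=0, level(D)=2, enqueue
    F->E: in-degree(E)=1, level(E)>=2
  process B: level=2
    B->E: in-degree(E)=0, level(E)=3, enqueue
  process D: level=2
  process E: level=3
All levels: A:0, B:2, C:1, D:2, E:3, F:1
max level = 3

Answer: 3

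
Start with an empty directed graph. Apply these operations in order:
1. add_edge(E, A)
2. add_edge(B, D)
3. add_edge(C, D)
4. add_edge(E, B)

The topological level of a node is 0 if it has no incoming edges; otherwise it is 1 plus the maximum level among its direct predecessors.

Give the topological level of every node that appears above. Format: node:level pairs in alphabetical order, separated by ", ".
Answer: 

Op 1: add_edge(E, A). Edges now: 1
Op 2: add_edge(B, D). Edges now: 2
Op 3: add_edge(C, D). Edges now: 3
Op 4: add_edge(E, B). Edges now: 4
Compute levels (Kahn BFS):
  sources (in-degree 0): C, E
  process C: level=0
    C->D: in-degree(D)=1, level(D)>=1
  process E: level=0
    E->A: in-degree(A)=0, level(A)=1, enqueue
    E->B: in-degree(B)=0, level(B)=1, enqueue
  process A: level=1
  process B: level=1
    B->D: in-degree(D)=0, level(D)=2, enqueue
  process D: level=2
All levels: A:1, B:1, C:0, D:2, E:0

Answer: A:1, B:1, C:0, D:2, E:0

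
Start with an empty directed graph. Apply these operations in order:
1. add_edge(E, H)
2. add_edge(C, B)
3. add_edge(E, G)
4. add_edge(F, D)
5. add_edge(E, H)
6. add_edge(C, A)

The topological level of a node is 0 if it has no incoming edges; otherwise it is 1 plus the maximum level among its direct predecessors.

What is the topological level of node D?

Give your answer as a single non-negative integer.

Answer: 1

Derivation:
Op 1: add_edge(E, H). Edges now: 1
Op 2: add_edge(C, B). Edges now: 2
Op 3: add_edge(E, G). Edges now: 3
Op 4: add_edge(F, D). Edges now: 4
Op 5: add_edge(E, H) (duplicate, no change). Edges now: 4
Op 6: add_edge(C, A). Edges now: 5
Compute levels (Kahn BFS):
  sources (in-degree 0): C, E, F
  process C: level=0
    C->A: in-degree(A)=0, level(A)=1, enqueue
    C->B: in-degree(B)=0, level(B)=1, enqueue
  process E: level=0
    E->G: in-degree(G)=0, level(G)=1, enqueue
    E->H: in-degree(H)=0, level(H)=1, enqueue
  process F: level=0
    F->D: in-degree(D)=0, level(D)=1, enqueue
  process A: level=1
  process B: level=1
  process G: level=1
  process H: level=1
  process D: level=1
All levels: A:1, B:1, C:0, D:1, E:0, F:0, G:1, H:1
level(D) = 1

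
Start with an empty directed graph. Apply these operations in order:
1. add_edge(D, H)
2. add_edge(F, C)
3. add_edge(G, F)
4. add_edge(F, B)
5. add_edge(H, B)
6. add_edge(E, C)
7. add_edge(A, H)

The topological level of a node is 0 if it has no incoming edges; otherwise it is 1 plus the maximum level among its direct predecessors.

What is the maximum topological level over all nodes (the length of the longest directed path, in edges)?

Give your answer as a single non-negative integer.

Op 1: add_edge(D, H). Edges now: 1
Op 2: add_edge(F, C). Edges now: 2
Op 3: add_edge(G, F). Edges now: 3
Op 4: add_edge(F, B). Edges now: 4
Op 5: add_edge(H, B). Edges now: 5
Op 6: add_edge(E, C). Edges now: 6
Op 7: add_edge(A, H). Edges now: 7
Compute levels (Kahn BFS):
  sources (in-degree 0): A, D, E, G
  process A: level=0
    A->H: in-degree(H)=1, level(H)>=1
  process D: level=0
    D->H: in-degree(H)=0, level(H)=1, enqueue
  process E: level=0
    E->C: in-degree(C)=1, level(C)>=1
  process G: level=0
    G->F: in-degree(F)=0, level(F)=1, enqueue
  process H: level=1
    H->B: in-degree(B)=1, level(B)>=2
  process F: level=1
    F->B: in-degree(B)=0, level(B)=2, enqueue
    F->C: in-degree(C)=0, level(C)=2, enqueue
  process B: level=2
  process C: level=2
All levels: A:0, B:2, C:2, D:0, E:0, F:1, G:0, H:1
max level = 2

Answer: 2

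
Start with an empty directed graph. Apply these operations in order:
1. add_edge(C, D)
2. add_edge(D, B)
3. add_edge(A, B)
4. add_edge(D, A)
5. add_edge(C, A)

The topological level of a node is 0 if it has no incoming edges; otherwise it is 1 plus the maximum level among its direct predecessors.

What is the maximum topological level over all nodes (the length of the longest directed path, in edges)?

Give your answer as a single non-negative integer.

Answer: 3

Derivation:
Op 1: add_edge(C, D). Edges now: 1
Op 2: add_edge(D, B). Edges now: 2
Op 3: add_edge(A, B). Edges now: 3
Op 4: add_edge(D, A). Edges now: 4
Op 5: add_edge(C, A). Edges now: 5
Compute levels (Kahn BFS):
  sources (in-degree 0): C
  process C: level=0
    C->A: in-degree(A)=1, level(A)>=1
    C->D: in-degree(D)=0, level(D)=1, enqueue
  process D: level=1
    D->A: in-degree(A)=0, level(A)=2, enqueue
    D->B: in-degree(B)=1, level(B)>=2
  process A: level=2
    A->B: in-degree(B)=0, level(B)=3, enqueue
  process B: level=3
All levels: A:2, B:3, C:0, D:1
max level = 3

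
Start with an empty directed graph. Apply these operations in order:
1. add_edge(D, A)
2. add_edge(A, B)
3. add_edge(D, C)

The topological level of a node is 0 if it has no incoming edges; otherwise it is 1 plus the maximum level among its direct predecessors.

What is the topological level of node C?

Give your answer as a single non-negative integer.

Answer: 1

Derivation:
Op 1: add_edge(D, A). Edges now: 1
Op 2: add_edge(A, B). Edges now: 2
Op 3: add_edge(D, C). Edges now: 3
Compute levels (Kahn BFS):
  sources (in-degree 0): D
  process D: level=0
    D->A: in-degree(A)=0, level(A)=1, enqueue
    D->C: in-degree(C)=0, level(C)=1, enqueue
  process A: level=1
    A->B: in-degree(B)=0, level(B)=2, enqueue
  process C: level=1
  process B: level=2
All levels: A:1, B:2, C:1, D:0
level(C) = 1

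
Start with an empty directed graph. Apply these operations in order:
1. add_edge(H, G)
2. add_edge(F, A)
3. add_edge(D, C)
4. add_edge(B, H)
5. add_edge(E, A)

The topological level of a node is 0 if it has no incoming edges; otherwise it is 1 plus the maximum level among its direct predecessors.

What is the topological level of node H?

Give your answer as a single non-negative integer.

Answer: 1

Derivation:
Op 1: add_edge(H, G). Edges now: 1
Op 2: add_edge(F, A). Edges now: 2
Op 3: add_edge(D, C). Edges now: 3
Op 4: add_edge(B, H). Edges now: 4
Op 5: add_edge(E, A). Edges now: 5
Compute levels (Kahn BFS):
  sources (in-degree 0): B, D, E, F
  process B: level=0
    B->H: in-degree(H)=0, level(H)=1, enqueue
  process D: level=0
    D->C: in-degree(C)=0, level(C)=1, enqueue
  process E: level=0
    E->A: in-degree(A)=1, level(A)>=1
  process F: level=0
    F->A: in-degree(A)=0, level(A)=1, enqueue
  process H: level=1
    H->G: in-degree(G)=0, level(G)=2, enqueue
  process C: level=1
  process A: level=1
  process G: level=2
All levels: A:1, B:0, C:1, D:0, E:0, F:0, G:2, H:1
level(H) = 1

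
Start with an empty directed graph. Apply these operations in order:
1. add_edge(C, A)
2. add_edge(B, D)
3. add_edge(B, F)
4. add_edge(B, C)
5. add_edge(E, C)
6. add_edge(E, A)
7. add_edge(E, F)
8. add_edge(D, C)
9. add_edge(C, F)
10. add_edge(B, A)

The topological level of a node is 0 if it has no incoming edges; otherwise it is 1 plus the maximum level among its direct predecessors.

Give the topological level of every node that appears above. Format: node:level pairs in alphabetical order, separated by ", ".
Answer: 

Op 1: add_edge(C, A). Edges now: 1
Op 2: add_edge(B, D). Edges now: 2
Op 3: add_edge(B, F). Edges now: 3
Op 4: add_edge(B, C). Edges now: 4
Op 5: add_edge(E, C). Edges now: 5
Op 6: add_edge(E, A). Edges now: 6
Op 7: add_edge(E, F). Edges now: 7
Op 8: add_edge(D, C). Edges now: 8
Op 9: add_edge(C, F). Edges now: 9
Op 10: add_edge(B, A). Edges now: 10
Compute levels (Kahn BFS):
  sources (in-degree 0): B, E
  process B: level=0
    B->A: in-degree(A)=2, level(A)>=1
    B->C: in-degree(C)=2, level(C)>=1
    B->D: in-degree(D)=0, level(D)=1, enqueue
    B->F: in-degree(F)=2, level(F)>=1
  process E: level=0
    E->A: in-degree(A)=1, level(A)>=1
    E->C: in-degree(C)=1, level(C)>=1
    E->F: in-degree(F)=1, level(F)>=1
  process D: level=1
    D->C: in-degree(C)=0, level(C)=2, enqueue
  process C: level=2
    C->A: in-degree(A)=0, level(A)=3, enqueue
    C->F: in-degree(F)=0, level(F)=3, enqueue
  process A: level=3
  process F: level=3
All levels: A:3, B:0, C:2, D:1, E:0, F:3

Answer: A:3, B:0, C:2, D:1, E:0, F:3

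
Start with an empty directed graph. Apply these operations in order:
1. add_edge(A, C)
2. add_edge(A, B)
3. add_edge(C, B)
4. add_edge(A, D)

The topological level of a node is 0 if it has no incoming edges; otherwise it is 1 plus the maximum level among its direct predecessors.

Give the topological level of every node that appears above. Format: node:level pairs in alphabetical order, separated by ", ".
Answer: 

Answer: A:0, B:2, C:1, D:1

Derivation:
Op 1: add_edge(A, C). Edges now: 1
Op 2: add_edge(A, B). Edges now: 2
Op 3: add_edge(C, B). Edges now: 3
Op 4: add_edge(A, D). Edges now: 4
Compute levels (Kahn BFS):
  sources (in-degree 0): A
  process A: level=0
    A->B: in-degree(B)=1, level(B)>=1
    A->C: in-degree(C)=0, level(C)=1, enqueue
    A->D: in-degree(D)=0, level(D)=1, enqueue
  process C: level=1
    C->B: in-degree(B)=0, level(B)=2, enqueue
  process D: level=1
  process B: level=2
All levels: A:0, B:2, C:1, D:1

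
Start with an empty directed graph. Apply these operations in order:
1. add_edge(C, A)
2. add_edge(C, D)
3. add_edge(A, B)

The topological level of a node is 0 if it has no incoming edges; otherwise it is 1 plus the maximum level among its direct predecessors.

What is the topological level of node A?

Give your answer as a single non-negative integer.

Op 1: add_edge(C, A). Edges now: 1
Op 2: add_edge(C, D). Edges now: 2
Op 3: add_edge(A, B). Edges now: 3
Compute levels (Kahn BFS):
  sources (in-degree 0): C
  process C: level=0
    C->A: in-degree(A)=0, level(A)=1, enqueue
    C->D: in-degree(D)=0, level(D)=1, enqueue
  process A: level=1
    A->B: in-degree(B)=0, level(B)=2, enqueue
  process D: level=1
  process B: level=2
All levels: A:1, B:2, C:0, D:1
level(A) = 1

Answer: 1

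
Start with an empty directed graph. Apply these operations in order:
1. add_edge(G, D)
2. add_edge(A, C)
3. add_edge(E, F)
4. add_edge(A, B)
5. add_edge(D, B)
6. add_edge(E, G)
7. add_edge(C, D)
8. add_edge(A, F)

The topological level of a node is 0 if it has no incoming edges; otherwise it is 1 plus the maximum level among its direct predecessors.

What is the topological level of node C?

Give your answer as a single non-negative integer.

Op 1: add_edge(G, D). Edges now: 1
Op 2: add_edge(A, C). Edges now: 2
Op 3: add_edge(E, F). Edges now: 3
Op 4: add_edge(A, B). Edges now: 4
Op 5: add_edge(D, B). Edges now: 5
Op 6: add_edge(E, G). Edges now: 6
Op 7: add_edge(C, D). Edges now: 7
Op 8: add_edge(A, F). Edges now: 8
Compute levels (Kahn BFS):
  sources (in-degree 0): A, E
  process A: level=0
    A->B: in-degree(B)=1, level(B)>=1
    A->C: in-degree(C)=0, level(C)=1, enqueue
    A->F: in-degree(F)=1, level(F)>=1
  process E: level=0
    E->F: in-degree(F)=0, level(F)=1, enqueue
    E->G: in-degree(G)=0, level(G)=1, enqueue
  process C: level=1
    C->D: in-degree(D)=1, level(D)>=2
  process F: level=1
  process G: level=1
    G->D: in-degree(D)=0, level(D)=2, enqueue
  process D: level=2
    D->B: in-degree(B)=0, level(B)=3, enqueue
  process B: level=3
All levels: A:0, B:3, C:1, D:2, E:0, F:1, G:1
level(C) = 1

Answer: 1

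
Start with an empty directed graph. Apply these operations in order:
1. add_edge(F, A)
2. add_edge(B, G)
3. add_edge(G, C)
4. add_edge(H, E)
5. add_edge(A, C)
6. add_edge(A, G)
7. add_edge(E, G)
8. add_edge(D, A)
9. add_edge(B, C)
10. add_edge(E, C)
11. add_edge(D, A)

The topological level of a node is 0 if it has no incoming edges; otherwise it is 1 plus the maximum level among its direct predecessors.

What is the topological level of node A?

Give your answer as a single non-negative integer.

Answer: 1

Derivation:
Op 1: add_edge(F, A). Edges now: 1
Op 2: add_edge(B, G). Edges now: 2
Op 3: add_edge(G, C). Edges now: 3
Op 4: add_edge(H, E). Edges now: 4
Op 5: add_edge(A, C). Edges now: 5
Op 6: add_edge(A, G). Edges now: 6
Op 7: add_edge(E, G). Edges now: 7
Op 8: add_edge(D, A). Edges now: 8
Op 9: add_edge(B, C). Edges now: 9
Op 10: add_edge(E, C). Edges now: 10
Op 11: add_edge(D, A) (duplicate, no change). Edges now: 10
Compute levels (Kahn BFS):
  sources (in-degree 0): B, D, F, H
  process B: level=0
    B->C: in-degree(C)=3, level(C)>=1
    B->G: in-degree(G)=2, level(G)>=1
  process D: level=0
    D->A: in-degree(A)=1, level(A)>=1
  process F: level=0
    F->A: in-degree(A)=0, level(A)=1, enqueue
  process H: level=0
    H->E: in-degree(E)=0, level(E)=1, enqueue
  process A: level=1
    A->C: in-degree(C)=2, level(C)>=2
    A->G: in-degree(G)=1, level(G)>=2
  process E: level=1
    E->C: in-degree(C)=1, level(C)>=2
    E->G: in-degree(G)=0, level(G)=2, enqueue
  process G: level=2
    G->C: in-degree(C)=0, level(C)=3, enqueue
  process C: level=3
All levels: A:1, B:0, C:3, D:0, E:1, F:0, G:2, H:0
level(A) = 1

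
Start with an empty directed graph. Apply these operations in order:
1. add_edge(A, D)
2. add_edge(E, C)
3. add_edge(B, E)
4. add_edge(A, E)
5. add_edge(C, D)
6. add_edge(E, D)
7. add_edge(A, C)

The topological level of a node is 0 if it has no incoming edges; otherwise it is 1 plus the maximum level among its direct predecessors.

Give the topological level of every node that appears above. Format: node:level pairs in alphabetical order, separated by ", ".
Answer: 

Answer: A:0, B:0, C:2, D:3, E:1

Derivation:
Op 1: add_edge(A, D). Edges now: 1
Op 2: add_edge(E, C). Edges now: 2
Op 3: add_edge(B, E). Edges now: 3
Op 4: add_edge(A, E). Edges now: 4
Op 5: add_edge(C, D). Edges now: 5
Op 6: add_edge(E, D). Edges now: 6
Op 7: add_edge(A, C). Edges now: 7
Compute levels (Kahn BFS):
  sources (in-degree 0): A, B
  process A: level=0
    A->C: in-degree(C)=1, level(C)>=1
    A->D: in-degree(D)=2, level(D)>=1
    A->E: in-degree(E)=1, level(E)>=1
  process B: level=0
    B->E: in-degree(E)=0, level(E)=1, enqueue
  process E: level=1
    E->C: in-degree(C)=0, level(C)=2, enqueue
    E->D: in-degree(D)=1, level(D)>=2
  process C: level=2
    C->D: in-degree(D)=0, level(D)=3, enqueue
  process D: level=3
All levels: A:0, B:0, C:2, D:3, E:1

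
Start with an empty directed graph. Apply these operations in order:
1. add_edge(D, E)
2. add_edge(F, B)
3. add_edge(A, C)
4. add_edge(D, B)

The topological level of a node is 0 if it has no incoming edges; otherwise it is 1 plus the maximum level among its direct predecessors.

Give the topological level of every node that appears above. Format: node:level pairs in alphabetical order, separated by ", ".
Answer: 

Op 1: add_edge(D, E). Edges now: 1
Op 2: add_edge(F, B). Edges now: 2
Op 3: add_edge(A, C). Edges now: 3
Op 4: add_edge(D, B). Edges now: 4
Compute levels (Kahn BFS):
  sources (in-degree 0): A, D, F
  process A: level=0
    A->C: in-degree(C)=0, level(C)=1, enqueue
  process D: level=0
    D->B: in-degree(B)=1, level(B)>=1
    D->E: in-degree(E)=0, level(E)=1, enqueue
  process F: level=0
    F->B: in-degree(B)=0, level(B)=1, enqueue
  process C: level=1
  process E: level=1
  process B: level=1
All levels: A:0, B:1, C:1, D:0, E:1, F:0

Answer: A:0, B:1, C:1, D:0, E:1, F:0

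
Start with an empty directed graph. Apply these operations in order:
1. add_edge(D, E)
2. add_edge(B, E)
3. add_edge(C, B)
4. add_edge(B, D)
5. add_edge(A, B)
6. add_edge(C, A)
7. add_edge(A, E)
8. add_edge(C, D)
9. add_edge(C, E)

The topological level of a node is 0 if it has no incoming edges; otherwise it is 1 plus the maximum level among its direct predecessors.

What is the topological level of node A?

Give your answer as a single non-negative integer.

Answer: 1

Derivation:
Op 1: add_edge(D, E). Edges now: 1
Op 2: add_edge(B, E). Edges now: 2
Op 3: add_edge(C, B). Edges now: 3
Op 4: add_edge(B, D). Edges now: 4
Op 5: add_edge(A, B). Edges now: 5
Op 6: add_edge(C, A). Edges now: 6
Op 7: add_edge(A, E). Edges now: 7
Op 8: add_edge(C, D). Edges now: 8
Op 9: add_edge(C, E). Edges now: 9
Compute levels (Kahn BFS):
  sources (in-degree 0): C
  process C: level=0
    C->A: in-degree(A)=0, level(A)=1, enqueue
    C->B: in-degree(B)=1, level(B)>=1
    C->D: in-degree(D)=1, level(D)>=1
    C->E: in-degree(E)=3, level(E)>=1
  process A: level=1
    A->B: in-degree(B)=0, level(B)=2, enqueue
    A->E: in-degree(E)=2, level(E)>=2
  process B: level=2
    B->D: in-degree(D)=0, level(D)=3, enqueue
    B->E: in-degree(E)=1, level(E)>=3
  process D: level=3
    D->E: in-degree(E)=0, level(E)=4, enqueue
  process E: level=4
All levels: A:1, B:2, C:0, D:3, E:4
level(A) = 1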